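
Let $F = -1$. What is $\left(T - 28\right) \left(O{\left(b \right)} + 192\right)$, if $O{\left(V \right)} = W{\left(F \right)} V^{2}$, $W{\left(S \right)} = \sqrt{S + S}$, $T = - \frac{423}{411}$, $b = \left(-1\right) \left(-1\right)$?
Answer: $- \frac{763584}{137} - \frac{3977 i \sqrt{2}}{137} \approx -5573.6 - 41.053 i$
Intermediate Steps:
$b = 1$
$T = - \frac{141}{137}$ ($T = \left(-423\right) \frac{1}{411} = - \frac{141}{137} \approx -1.0292$)
$W{\left(S \right)} = \sqrt{2} \sqrt{S}$ ($W{\left(S \right)} = \sqrt{2 S} = \sqrt{2} \sqrt{S}$)
$O{\left(V \right)} = i \sqrt{2} V^{2}$ ($O{\left(V \right)} = \sqrt{2} \sqrt{-1} V^{2} = \sqrt{2} i V^{2} = i \sqrt{2} V^{2}$)
$\left(T - 28\right) \left(O{\left(b \right)} + 192\right) = \left(- \frac{141}{137} - 28\right) \left(i \sqrt{2} \cdot 1^{2} + 192\right) = - \frac{3977 \left(i \sqrt{2} \cdot 1 + 192\right)}{137} = - \frac{3977 \left(i \sqrt{2} + 192\right)}{137} = - \frac{3977 \left(192 + i \sqrt{2}\right)}{137} = - \frac{763584}{137} - \frac{3977 i \sqrt{2}}{137}$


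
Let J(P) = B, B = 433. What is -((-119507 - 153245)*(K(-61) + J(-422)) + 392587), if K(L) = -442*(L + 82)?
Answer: -2413975035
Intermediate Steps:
K(L) = -36244 - 442*L (K(L) = -442*(82 + L) = -36244 - 442*L)
J(P) = 433
-((-119507 - 153245)*(K(-61) + J(-422)) + 392587) = -((-119507 - 153245)*((-36244 - 442*(-61)) + 433) + 392587) = -(-272752*((-36244 + 26962) + 433) + 392587) = -(-272752*(-9282 + 433) + 392587) = -(-272752*(-8849) + 392587) = -(2413582448 + 392587) = -1*2413975035 = -2413975035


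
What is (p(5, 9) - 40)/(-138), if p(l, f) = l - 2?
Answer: 37/138 ≈ 0.26812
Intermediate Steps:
p(l, f) = -2 + l
(p(5, 9) - 40)/(-138) = ((-2 + 5) - 40)/(-138) = (3 - 40)*(-1/138) = -37*(-1/138) = 37/138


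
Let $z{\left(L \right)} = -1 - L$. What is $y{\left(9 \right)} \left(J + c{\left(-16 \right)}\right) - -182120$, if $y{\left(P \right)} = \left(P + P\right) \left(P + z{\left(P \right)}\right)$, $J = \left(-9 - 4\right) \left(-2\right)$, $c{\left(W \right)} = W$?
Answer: $181940$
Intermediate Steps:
$J = 26$ ($J = \left(-13\right) \left(-2\right) = 26$)
$y{\left(P \right)} = - 2 P$ ($y{\left(P \right)} = \left(P + P\right) \left(P - \left(1 + P\right)\right) = 2 P \left(-1\right) = - 2 P$)
$y{\left(9 \right)} \left(J + c{\left(-16 \right)}\right) - -182120 = \left(-2\right) 9 \left(26 - 16\right) - -182120 = \left(-18\right) 10 + 182120 = -180 + 182120 = 181940$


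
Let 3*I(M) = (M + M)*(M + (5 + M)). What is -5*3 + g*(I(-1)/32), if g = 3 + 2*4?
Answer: -251/16 ≈ -15.688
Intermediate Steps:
g = 11 (g = 3 + 8 = 11)
I(M) = 2*M*(5 + 2*M)/3 (I(M) = ((M + M)*(M + (5 + M)))/3 = ((2*M)*(5 + 2*M))/3 = (2*M*(5 + 2*M))/3 = 2*M*(5 + 2*M)/3)
-5*3 + g*(I(-1)/32) = -5*3 + 11*(((⅔)*(-1)*(5 + 2*(-1)))/32) = -15 + 11*(((⅔)*(-1)*(5 - 2))*(1/32)) = -15 + 11*(((⅔)*(-1)*3)*(1/32)) = -15 + 11*(-2*1/32) = -15 + 11*(-1/16) = -15 - 11/16 = -251/16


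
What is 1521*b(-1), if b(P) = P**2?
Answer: 1521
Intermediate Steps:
1521*b(-1) = 1521*(-1)**2 = 1521*1 = 1521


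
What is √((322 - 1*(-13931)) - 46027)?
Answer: I*√31774 ≈ 178.25*I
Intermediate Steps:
√((322 - 1*(-13931)) - 46027) = √((322 + 13931) - 46027) = √(14253 - 46027) = √(-31774) = I*√31774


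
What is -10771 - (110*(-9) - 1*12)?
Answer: -9769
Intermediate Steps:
-10771 - (110*(-9) - 1*12) = -10771 - (-990 - 12) = -10771 - 1*(-1002) = -10771 + 1002 = -9769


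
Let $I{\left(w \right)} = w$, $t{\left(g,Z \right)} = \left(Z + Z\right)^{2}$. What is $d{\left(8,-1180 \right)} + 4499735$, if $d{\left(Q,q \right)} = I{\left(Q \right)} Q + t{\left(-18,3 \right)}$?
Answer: $4499835$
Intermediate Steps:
$t{\left(g,Z \right)} = 4 Z^{2}$ ($t{\left(g,Z \right)} = \left(2 Z\right)^{2} = 4 Z^{2}$)
$d{\left(Q,q \right)} = 36 + Q^{2}$ ($d{\left(Q,q \right)} = Q Q + 4 \cdot 3^{2} = Q^{2} + 4 \cdot 9 = Q^{2} + 36 = 36 + Q^{2}$)
$d{\left(8,-1180 \right)} + 4499735 = \left(36 + 8^{2}\right) + 4499735 = \left(36 + 64\right) + 4499735 = 100 + 4499735 = 4499835$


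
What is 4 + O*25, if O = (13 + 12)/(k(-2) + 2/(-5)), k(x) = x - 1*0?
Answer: -3077/12 ≈ -256.42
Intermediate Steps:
k(x) = x (k(x) = x + 0 = x)
O = -125/12 (O = (13 + 12)/(-2 + 2/(-5)) = 25/(-2 + 2*(-⅕)) = 25/(-2 - ⅖) = 25/(-12/5) = 25*(-5/12) = -125/12 ≈ -10.417)
4 + O*25 = 4 - 125/12*25 = 4 - 3125/12 = -3077/12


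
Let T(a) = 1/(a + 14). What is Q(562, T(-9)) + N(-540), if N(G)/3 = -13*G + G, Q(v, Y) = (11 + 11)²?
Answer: 19924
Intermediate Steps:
T(a) = 1/(14 + a)
Q(v, Y) = 484 (Q(v, Y) = 22² = 484)
N(G) = -36*G (N(G) = 3*(-13*G + G) = 3*(-12*G) = -36*G)
Q(562, T(-9)) + N(-540) = 484 - 36*(-540) = 484 + 19440 = 19924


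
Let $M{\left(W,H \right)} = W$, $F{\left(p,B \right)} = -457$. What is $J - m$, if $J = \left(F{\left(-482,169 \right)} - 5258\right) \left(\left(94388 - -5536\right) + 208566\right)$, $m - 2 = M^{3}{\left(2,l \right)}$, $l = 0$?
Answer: $-1763020360$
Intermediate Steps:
$m = 10$ ($m = 2 + 2^{3} = 2 + 8 = 10$)
$J = -1763020350$ ($J = \left(-457 - 5258\right) \left(\left(94388 - -5536\right) + 208566\right) = - 5715 \left(\left(94388 + 5536\right) + 208566\right) = - 5715 \left(99924 + 208566\right) = \left(-5715\right) 308490 = -1763020350$)
$J - m = -1763020350 - 10 = -1763020360$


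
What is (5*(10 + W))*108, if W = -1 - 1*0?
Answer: 4860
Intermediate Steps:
W = -1 (W = -1 + 0 = -1)
(5*(10 + W))*108 = (5*(10 - 1))*108 = (5*9)*108 = 45*108 = 4860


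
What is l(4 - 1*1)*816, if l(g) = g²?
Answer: 7344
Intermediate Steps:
l(4 - 1*1)*816 = (4 - 1*1)²*816 = (4 - 1)²*816 = 3²*816 = 9*816 = 7344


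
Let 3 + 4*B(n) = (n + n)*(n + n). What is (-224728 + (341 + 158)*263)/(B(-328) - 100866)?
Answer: -373964/26869 ≈ -13.918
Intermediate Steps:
B(n) = -¾ + n² (B(n) = -¾ + ((n + n)*(n + n))/4 = -¾ + ((2*n)*(2*n))/4 = -¾ + (4*n²)/4 = -¾ + n²)
(-224728 + (341 + 158)*263)/(B(-328) - 100866) = (-224728 + (341 + 158)*263)/((-¾ + (-328)²) - 100866) = (-224728 + 499*263)/((-¾ + 107584) - 100866) = (-224728 + 131237)/(430333/4 - 100866) = -93491/26869/4 = -93491*4/26869 = -373964/26869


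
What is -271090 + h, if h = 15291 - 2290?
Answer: -258089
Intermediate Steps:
h = 13001
-271090 + h = -271090 + 13001 = -258089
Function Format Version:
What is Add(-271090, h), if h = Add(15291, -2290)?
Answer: -258089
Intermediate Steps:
h = 13001
Add(-271090, h) = Add(-271090, 13001) = -258089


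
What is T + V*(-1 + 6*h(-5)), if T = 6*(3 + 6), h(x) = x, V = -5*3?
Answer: 519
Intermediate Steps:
V = -15
T = 54 (T = 6*9 = 54)
T + V*(-1 + 6*h(-5)) = 54 - 15*(-1 + 6*(-5)) = 54 - 15*(-1 - 30) = 54 - 15*(-31) = 54 + 465 = 519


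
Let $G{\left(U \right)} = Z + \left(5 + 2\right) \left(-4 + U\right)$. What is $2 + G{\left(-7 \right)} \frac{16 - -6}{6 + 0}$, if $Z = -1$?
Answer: $-284$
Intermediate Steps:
$G{\left(U \right)} = -29 + 7 U$ ($G{\left(U \right)} = -1 + \left(5 + 2\right) \left(-4 + U\right) = -1 + 7 \left(-4 + U\right) = -1 + \left(-28 + 7 U\right) = -29 + 7 U$)
$2 + G{\left(-7 \right)} \frac{16 - -6}{6 + 0} = 2 + \left(-29 + 7 \left(-7\right)\right) \frac{16 - -6}{6 + 0} = 2 + \left(-29 - 49\right) \frac{16 + 6}{6} = 2 - 78 \cdot 22 \cdot \frac{1}{6} = 2 - 286 = -284$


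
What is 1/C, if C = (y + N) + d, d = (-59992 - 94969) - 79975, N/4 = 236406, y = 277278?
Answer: 1/987966 ≈ 1.0122e-6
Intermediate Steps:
N = 945624 (N = 4*236406 = 945624)
d = -234936 (d = -154961 - 79975 = -234936)
C = 987966 (C = (277278 + 945624) - 234936 = 1222902 - 234936 = 987966)
1/C = 1/987966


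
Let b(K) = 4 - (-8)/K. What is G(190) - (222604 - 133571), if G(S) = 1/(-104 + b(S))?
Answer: -845457463/9496 ≈ -89033.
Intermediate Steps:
b(K) = 4 + 8/K
G(S) = 1/(-100 + 8/S) (G(S) = 1/(-104 + (4 + 8/S)) = 1/(-100 + 8/S))
G(190) - (222604 - 133571) = (1/4)*190/(2 - 25*190) - (222604 - 133571) = (1/4)*190/(2 - 4750) - 1*89033 = (1/4)*190/(-4748) - 89033 = (1/4)*190*(-1/4748) - 89033 = -95/9496 - 89033 = -845457463/9496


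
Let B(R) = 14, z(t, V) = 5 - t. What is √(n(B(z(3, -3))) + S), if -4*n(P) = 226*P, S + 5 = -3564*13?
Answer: 2*I*√11782 ≈ 217.09*I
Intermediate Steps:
S = -46337 (S = -5 - 3564*13 = -5 - 46332 = -46337)
n(P) = -113*P/2
√(n(B(z(3, -3))) + S) = √(-113/2*14 - 46337) = √(-791 - 46337) = √(-47128) = 2*I*√11782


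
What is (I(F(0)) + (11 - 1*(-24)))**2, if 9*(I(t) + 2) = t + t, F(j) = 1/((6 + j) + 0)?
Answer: 795664/729 ≈ 1091.4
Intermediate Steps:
F(j) = 1/(6 + j)
I(t) = -2 + 2*t/9 (I(t) = -2 + (t + t)/9 = -2 + (2*t)/9 = -2 + 2*t/9)
(I(F(0)) + (11 - 1*(-24)))**2 = ((-2 + 2/(9*(6 + 0))) + (11 - 1*(-24)))**2 = ((-2 + (2/9)/6) + (11 + 24))**2 = ((-2 + (2/9)*(1/6)) + 35)**2 = ((-2 + 1/27) + 35)**2 = (-53/27 + 35)**2 = (892/27)**2 = 795664/729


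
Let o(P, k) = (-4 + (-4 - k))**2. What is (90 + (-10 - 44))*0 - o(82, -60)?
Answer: -2704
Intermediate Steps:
o(P, k) = (-8 - k)**2
(90 + (-10 - 44))*0 - o(82, -60) = (90 + (-10 - 44))*0 - (8 - 60)**2 = (90 - 54)*0 - 1*(-52)**2 = 36*0 - 1*2704 = 0 - 2704 = -2704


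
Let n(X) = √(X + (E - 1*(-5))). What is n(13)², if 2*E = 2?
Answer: 19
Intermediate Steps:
E = 1 (E = (½)*2 = 1)
n(X) = √(6 + X) (n(X) = √(X + (1 - 1*(-5))) = √(X + (1 + 5)) = √(X + 6) = √(6 + X))
n(13)² = (√(6 + 13))² = (√19)² = 19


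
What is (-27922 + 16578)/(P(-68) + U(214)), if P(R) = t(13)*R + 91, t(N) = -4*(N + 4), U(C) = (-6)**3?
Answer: -11344/4499 ≈ -2.5215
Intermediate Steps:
U(C) = -216
t(N) = -16 - 4*N (t(N) = -4*(4 + N) = -16 - 4*N)
P(R) = 91 - 68*R (P(R) = (-16 - 4*13)*R + 91 = (-16 - 52)*R + 91 = -68*R + 91 = 91 - 68*R)
(-27922 + 16578)/(P(-68) + U(214)) = (-27922 + 16578)/((91 - 68*(-68)) - 216) = -11344/((91 + 4624) - 216) = -11344/(4715 - 216) = -11344/4499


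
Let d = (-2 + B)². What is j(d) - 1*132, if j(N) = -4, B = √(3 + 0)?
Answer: -136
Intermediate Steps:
B = √3 ≈ 1.7320
d = (-2 + √3)² ≈ 0.071797
j(d) - 1*132 = -4 - 1*132 = -4 - 132 = -136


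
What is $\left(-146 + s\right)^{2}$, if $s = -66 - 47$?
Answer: $67081$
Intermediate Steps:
$s = -113$ ($s = -66 - 47 = -113$)
$\left(-146 + s\right)^{2} = \left(-146 - 113\right)^{2} = \left(-259\right)^{2} = 67081$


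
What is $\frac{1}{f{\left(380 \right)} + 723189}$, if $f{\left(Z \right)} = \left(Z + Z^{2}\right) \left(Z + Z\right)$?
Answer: $\frac{1}{110755989} \approx 9.0289 \cdot 10^{-9}$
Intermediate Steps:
$f{\left(Z \right)} = 2 Z \left(Z + Z^{2}\right)$ ($f{\left(Z \right)} = \left(Z + Z^{2}\right) 2 Z = 2 Z \left(Z + Z^{2}\right)$)
$\frac{1}{f{\left(380 \right)} + 723189} = \frac{1}{2 \cdot 380^{2} \left(1 + 380\right) + 723189} = \frac{1}{2 \cdot 144400 \cdot 381 + 723189} = \frac{1}{110032800 + 723189} = \frac{1}{110755989}$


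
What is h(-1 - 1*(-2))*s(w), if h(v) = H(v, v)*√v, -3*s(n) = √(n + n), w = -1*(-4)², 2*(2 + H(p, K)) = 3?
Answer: 2*I*√2/3 ≈ 0.94281*I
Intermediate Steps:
H(p, K) = -½ (H(p, K) = -2 + (½)*3 = -2 + 3/2 = -½)
w = -16 (w = -1*16 = -16)
s(n) = -√2*√n/3 (s(n) = -√(n + n)/3 = -√2*√n/3)
h(v) = -√v/2
h(-1 - 1*(-2))*s(w) = (-√(-1 - 1*(-2))/2)*(-√2*√(-16)/3) = (-√(-1 + 2)/2)*(-√2*4*I/3) = (-√1/2)*(-4*I*√2/3) = (-½*1)*(-4*I*√2/3) = -(-2)*I*√2/3 = 2*I*√2/3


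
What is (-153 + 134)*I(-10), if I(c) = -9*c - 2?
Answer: -1672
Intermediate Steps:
I(c) = -2 - 9*c
(-153 + 134)*I(-10) = (-153 + 134)*(-2 - 9*(-10)) = -19*(-2 + 90) = -19*88 = -1672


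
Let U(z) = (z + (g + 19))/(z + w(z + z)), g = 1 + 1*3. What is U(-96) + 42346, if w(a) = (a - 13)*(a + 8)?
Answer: 1593225831/37624 ≈ 42346.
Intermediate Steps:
w(a) = (-13 + a)*(8 + a)
g = 4 (g = 1 + 3 = 4)
U(z) = (23 + z)/(-104 - 9*z + 4*z**2) (U(z) = (z + (4 + 19))/(z + (-104 + (z + z)**2 - 5*(z + z))) = (z + 23)/(z + (-104 + (2*z)**2 - 10*z)) = (23 + z)/(z + (-104 + 4*z**2 - 10*z)) = (23 + z)/(z + (-104 - 10*z + 4*z**2)) = (23 + z)/(-104 - 9*z + 4*z**2))
U(-96) + 42346 = (23 - 96)/(-104 - 9*(-96) + 4*(-96)**2) + 42346 = -73/(-104 + 864 + 4*9216) + 42346 = -73/(-104 + 864 + 36864) + 42346 = -73/37624 + 42346 = 1593225831/37624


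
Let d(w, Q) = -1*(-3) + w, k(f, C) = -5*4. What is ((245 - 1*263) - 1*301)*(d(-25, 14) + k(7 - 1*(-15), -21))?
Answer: 13398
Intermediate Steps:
k(f, C) = -20
d(w, Q) = 3 + w
((245 - 1*263) - 1*301)*(d(-25, 14) + k(7 - 1*(-15), -21)) = ((245 - 1*263) - 1*301)*((3 - 25) - 20) = ((245 - 263) - 301)*(-22 - 20) = (-18 - 301)*(-42) = -319*(-42) = 13398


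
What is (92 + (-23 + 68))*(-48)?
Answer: -6576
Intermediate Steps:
(92 + (-23 + 68))*(-48) = (92 + 45)*(-48) = 137*(-48) = -6576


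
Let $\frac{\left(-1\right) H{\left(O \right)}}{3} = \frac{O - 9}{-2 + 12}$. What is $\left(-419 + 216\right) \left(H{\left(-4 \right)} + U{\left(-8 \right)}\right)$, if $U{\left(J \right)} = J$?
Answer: $\frac{8323}{10} \approx 832.3$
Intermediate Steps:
$H{\left(O \right)} = \frac{27}{10} - \frac{3 O}{10}$ ($H{\left(O \right)} = - 3 \frac{O - 9}{-2 + 12} = - 3 \frac{-9 + O}{10} = - 3 \left(-9 + O\right) \frac{1}{10} = - 3 \left(- \frac{9}{10} + \frac{O}{10}\right) = \frac{27}{10} - \frac{3 O}{10}$)
$\left(-419 + 216\right) \left(H{\left(-4 \right)} + U{\left(-8 \right)}\right) = \left(-419 + 216\right) \left(\left(\frac{27}{10} - - \frac{6}{5}\right) - 8\right) = - 203 \left(\left(\frac{27}{10} + \frac{6}{5}\right) - 8\right) = - 203 \left(\frac{39}{10} - 8\right) = \left(-203\right) \left(- \frac{41}{10}\right) = \frac{8323}{10}$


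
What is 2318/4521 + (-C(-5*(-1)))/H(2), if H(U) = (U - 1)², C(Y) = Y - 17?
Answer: 56570/4521 ≈ 12.513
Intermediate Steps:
C(Y) = -17 + Y
H(U) = (-1 + U)²
2318/4521 + (-C(-5*(-1)))/H(2) = 2318/4521 + (-(-17 - 5*(-1)))/((-1 + 2)²) = 2318*(1/4521) + (-(-17 + 5))/(1²) = 2318/4521 - 1*(-12)/1 = 2318/4521 + 12*1 = 2318/4521 + 12 = 56570/4521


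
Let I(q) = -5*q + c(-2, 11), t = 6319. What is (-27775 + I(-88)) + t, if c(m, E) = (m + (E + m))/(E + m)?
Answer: -189137/9 ≈ -21015.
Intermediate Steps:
c(m, E) = (E + 2*m)/(E + m)
I(q) = 7/9 - 5*q (I(q) = -5*q + (11 + 2*(-2))/(11 - 2) = -5*q + (11 - 4)/9 = -5*q + (⅑)*7 = -5*q + 7/9 = 7/9 - 5*q)
(-27775 + I(-88)) + t = (-27775 + (7/9 - 5*(-88))) + 6319 = (-27775 + (7/9 + 440)) + 6319 = (-27775 + 3967/9) + 6319 = -246008/9 + 6319 = -189137/9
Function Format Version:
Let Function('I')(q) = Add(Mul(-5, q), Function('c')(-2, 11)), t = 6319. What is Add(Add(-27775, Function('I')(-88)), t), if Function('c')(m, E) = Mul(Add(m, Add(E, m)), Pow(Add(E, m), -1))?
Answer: Rational(-189137, 9) ≈ -21015.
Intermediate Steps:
Function('c')(m, E) = Mul(Pow(Add(E, m), -1), Add(E, Mul(2, m))) (Function('c')(m, E) = Mul(Add(E, Mul(2, m)), Pow(Add(E, m), -1)) = Mul(Pow(Add(E, m), -1), Add(E, Mul(2, m))))
Function('I')(q) = Add(Rational(7, 9), Mul(-5, q)) (Function('I')(q) = Add(Mul(-5, q), Mul(Pow(Add(11, -2), -1), Add(11, Mul(2, -2)))) = Add(Mul(-5, q), Mul(Pow(9, -1), Add(11, -4))) = Add(Mul(-5, q), Mul(Rational(1, 9), 7)) = Add(Mul(-5, q), Rational(7, 9)) = Add(Rational(7, 9), Mul(-5, q)))
Add(Add(-27775, Function('I')(-88)), t) = Add(Add(-27775, Add(Rational(7, 9), Mul(-5, -88))), 6319) = Add(Add(-27775, Add(Rational(7, 9), 440)), 6319) = Add(Add(-27775, Rational(3967, 9)), 6319) = Add(Rational(-246008, 9), 6319) = Rational(-189137, 9)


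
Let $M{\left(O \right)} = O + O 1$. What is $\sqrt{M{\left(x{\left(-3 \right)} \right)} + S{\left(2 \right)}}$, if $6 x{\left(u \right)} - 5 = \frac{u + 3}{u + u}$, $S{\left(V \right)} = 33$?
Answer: $\frac{2 \sqrt{78}}{3} \approx 5.8878$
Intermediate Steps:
$x{\left(u \right)} = \frac{5}{6} + \frac{3 + u}{12 u}$ ($x{\left(u \right)} = \frac{5}{6} + \frac{\left(u + 3\right) \frac{1}{u + u}}{6} = \frac{5}{6} + \frac{\left(3 + u\right) \frac{1}{2 u}}{6} = \frac{5}{6} + \frac{\frac{1}{2} \frac{1}{u} \left(3 + u\right)}{6} = \frac{5}{6} + \frac{3 + u}{12 u}$)
$M{\left(O \right)} = 2 O$ ($M{\left(O \right)} = O + O = 2 O$)
$\sqrt{M{\left(x{\left(-3 \right)} \right)} + S{\left(2 \right)}} = \sqrt{2 \frac{3 + 11 \left(-3\right)}{12 \left(-3\right)} + 33} = \sqrt{2 \cdot \frac{1}{12} \left(- \frac{1}{3}\right) \left(3 - 33\right) + 33} = \sqrt{2 \cdot \frac{1}{12} \left(- \frac{1}{3}\right) \left(-30\right) + 33} = \sqrt{2 \cdot \frac{5}{6} + 33} = \sqrt{\frac{5}{3} + 33} = \sqrt{\frac{104}{3}} = \frac{2 \sqrt{78}}{3}$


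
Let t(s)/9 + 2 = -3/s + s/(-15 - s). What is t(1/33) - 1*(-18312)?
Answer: 8631879/496 ≈ 17403.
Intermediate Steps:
t(s) = -18 - 27/s + 9*s/(-15 - s) (t(s) = -18 + 9*(-3/s + s/(-15 - s)) = -18 + (-27/s + 9*s/(-15 - s)) = -18 - 27/s + 9*s/(-15 - s))
t(1/33) - 1*(-18312) = 27*(-15 - (1/33)**2 - 11/33)/((1/33)*(15 + 1/33)) - 1*(-18312) = 27*(-15 - (1/33)**2 - 11*1/33)/((1/33)*(15 + 1/33)) + 18312 = 27*33*(-15 - 1*1/1089 - 1/3)/(496/33) + 18312 = 27*33*(33/496)*(-15 - 1/1089 - 1/3) + 18312 = 27*33*(33/496)*(-16699/1089) + 18312 = -450873/496 + 18312 = 8631879/496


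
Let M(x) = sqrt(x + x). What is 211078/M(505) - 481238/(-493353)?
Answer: 481238/493353 + 105539*sqrt(1010)/505 ≈ 6642.7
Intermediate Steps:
M(x) = sqrt(2)*sqrt(x) (M(x) = sqrt(2*x) = sqrt(2)*sqrt(x))
211078/M(505) - 481238/(-493353) = 211078/((sqrt(2)*sqrt(505))) - 481238/(-493353) = 211078/(sqrt(1010)) - 481238*(-1/493353) = 211078*(sqrt(1010)/1010) + 481238/493353 = 105539*sqrt(1010)/505 + 481238/493353 = 481238/493353 + 105539*sqrt(1010)/505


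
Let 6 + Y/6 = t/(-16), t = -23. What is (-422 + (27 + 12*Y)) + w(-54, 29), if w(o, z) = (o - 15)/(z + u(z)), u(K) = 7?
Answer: -8705/12 ≈ -725.42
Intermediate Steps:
Y = -219/8 (Y = -36 + 6*(-23/(-16)) = -36 + 6*(-23*(-1/16)) = -36 + 6*(23/16) = -36 + 69/8 = -219/8 ≈ -27.375)
w(o, z) = (-15 + o)/(7 + z) (w(o, z) = (o - 15)/(z + 7) = (-15 + o)/(7 + z))
(-422 + (27 + 12*Y)) + w(-54, 29) = (-422 + (27 + 12*(-219/8))) + (-15 - 54)/(7 + 29) = (-422 + (27 - 657/2)) - 69/36 = (-422 - 603/2) + (1/36)*(-69) = -1447/2 - 23/12 = -8705/12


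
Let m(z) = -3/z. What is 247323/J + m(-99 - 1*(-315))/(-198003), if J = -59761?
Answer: -271222311539/65535824952 ≈ -4.1385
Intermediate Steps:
247323/J + m(-99 - 1*(-315))/(-198003) = 247323/(-59761) - 3/(-99 - 1*(-315))/(-198003) = 247323*(-1/59761) - 3/(-99 + 315)*(-1/198003) = -247323/59761 - 3/216*(-1/198003) = -247323/59761 - 3*1/216*(-1/198003) = -247323/59761 - 1/72*(-1/198003) = -247323/59761 + 1/14256216 = -271222311539/65535824952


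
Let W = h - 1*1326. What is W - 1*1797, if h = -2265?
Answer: -5388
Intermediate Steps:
W = -3591 (W = -2265 - 1*1326 = -2265 - 1326 = -3591)
W - 1*1797 = -3591 - 1*1797 = -3591 - 1797 = -5388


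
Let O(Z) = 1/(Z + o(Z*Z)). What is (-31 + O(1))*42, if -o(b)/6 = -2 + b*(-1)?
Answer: -24696/19 ≈ -1299.8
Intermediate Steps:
o(b) = 12 + 6*b (o(b) = -6*(-2 + b*(-1)) = -6*(-2 - b) = 12 + 6*b)
O(Z) = 1/(12 + Z + 6*Z²) (O(Z) = 1/(Z + (12 + 6*(Z*Z))) = 1/(Z + (12 + 6*Z²)) = 1/(12 + Z + 6*Z²))
(-31 + O(1))*42 = (-31 + 1/(12 + 1 + 6*1²))*42 = (-31 + 1/(12 + 1 + 6*1))*42 = (-31 + 1/(12 + 1 + 6))*42 = (-31 + 1/19)*42 = -588/19*42 = -24696/19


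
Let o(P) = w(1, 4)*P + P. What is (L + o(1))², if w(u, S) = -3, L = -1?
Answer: 9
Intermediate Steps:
o(P) = -2*P (o(P) = -3*P + P = -2*P)
(L + o(1))² = (-1 - 2*1)² = (-1 - 2)² = (-3)² = 9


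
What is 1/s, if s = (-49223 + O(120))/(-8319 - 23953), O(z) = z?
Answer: 32272/49103 ≈ 0.65723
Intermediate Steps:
s = 49103/32272 (s = (-49223 + 120)/(-8319 - 23953) = -49103/(-32272) = -49103*(-1/32272) = 49103/32272 ≈ 1.5215)
1/s = 1/(49103/32272) = 32272/49103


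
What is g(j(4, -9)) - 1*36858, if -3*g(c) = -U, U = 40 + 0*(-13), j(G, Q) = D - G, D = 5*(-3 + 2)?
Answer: -110534/3 ≈ -36845.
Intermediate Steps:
D = -5 (D = 5*(-1) = -5)
j(G, Q) = -5 - G
U = 40 (U = 40 + 0 = 40)
g(c) = 40/3 (g(c) = -(-1)*40/3 = -⅓*(-40) = 40/3)
g(j(4, -9)) - 1*36858 = 40/3 - 1*36858 = 40/3 - 36858 = -110534/3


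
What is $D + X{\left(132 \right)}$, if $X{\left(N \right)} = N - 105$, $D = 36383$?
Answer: $36410$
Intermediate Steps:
$X{\left(N \right)} = -105 + N$ ($X{\left(N \right)} = N - 105 = -105 + N$)
$D + X{\left(132 \right)} = 36383 + \left(-105 + 132\right) = 36383 + 27 = 36410$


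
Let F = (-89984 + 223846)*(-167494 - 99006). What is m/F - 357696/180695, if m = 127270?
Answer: -19631615180401/9917159576900 ≈ -1.9796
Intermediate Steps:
F = -35674223000 (F = 133862*(-266500) = -35674223000)
m/F - 357696/180695 = 127270/(-35674223000) - 357696/180695 = 127270*(-1/35674223000) - 357696*1/180695 = -979/274417100 - 357696/180695 = -19631615180401/9917159576900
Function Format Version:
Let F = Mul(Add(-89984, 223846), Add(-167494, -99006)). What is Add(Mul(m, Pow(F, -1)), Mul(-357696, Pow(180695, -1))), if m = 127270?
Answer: Rational(-19631615180401, 9917159576900) ≈ -1.9796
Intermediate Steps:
F = -35674223000 (F = Mul(133862, -266500) = -35674223000)
Add(Mul(m, Pow(F, -1)), Mul(-357696, Pow(180695, -1))) = Add(Mul(127270, Pow(-35674223000, -1)), Mul(-357696, Pow(180695, -1))) = Add(Mul(127270, Rational(-1, 35674223000)), Mul(-357696, Rational(1, 180695))) = Add(Rational(-979, 274417100), Rational(-357696, 180695)) = Rational(-19631615180401, 9917159576900)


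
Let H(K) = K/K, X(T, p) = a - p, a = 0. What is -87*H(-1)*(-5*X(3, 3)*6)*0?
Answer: 0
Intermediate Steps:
X(T, p) = -p (X(T, p) = 0 - p = -p)
H(K) = 1
-87*H(-1)*(-5*X(3, 3)*6)*0 = -87*1*(-(-5)*3*6)*0 = -87*1*(-5*(-3)*6)*0 = -87*1*(15*6)*0 = -87*1*90*0 = -7830*0 = -87*0 = 0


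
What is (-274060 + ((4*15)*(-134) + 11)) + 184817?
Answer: -97272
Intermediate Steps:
(-274060 + ((4*15)*(-134) + 11)) + 184817 = (-274060 + (60*(-134) + 11)) + 184817 = (-274060 + (-8040 + 11)) + 184817 = (-274060 - 8029) + 184817 = -282089 + 184817 = -97272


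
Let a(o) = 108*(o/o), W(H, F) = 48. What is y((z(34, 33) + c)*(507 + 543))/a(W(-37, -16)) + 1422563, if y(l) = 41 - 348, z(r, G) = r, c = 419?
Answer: 153636497/108 ≈ 1.4226e+6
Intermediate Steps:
y(l) = -307
a(o) = 108 (a(o) = 108*1 = 108)
y((z(34, 33) + c)*(507 + 543))/a(W(-37, -16)) + 1422563 = -307/108 + 1422563 = 153636497/108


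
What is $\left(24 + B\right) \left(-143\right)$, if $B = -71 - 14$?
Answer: $8723$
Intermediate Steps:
$B = -85$
$\left(24 + B\right) \left(-143\right) = \left(24 - 85\right) \left(-143\right) = \left(-61\right) \left(-143\right) = 8723$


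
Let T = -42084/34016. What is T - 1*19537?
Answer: -166153169/8504 ≈ -19538.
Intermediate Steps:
T = -10521/8504 (T = -42084*1/34016 = -10521/8504 ≈ -1.2372)
T - 1*19537 = -10521/8504 - 1*19537 = -10521/8504 - 19537 = -166153169/8504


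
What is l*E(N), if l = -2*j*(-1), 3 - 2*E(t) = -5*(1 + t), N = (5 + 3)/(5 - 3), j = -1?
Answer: -28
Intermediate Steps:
N = 4 (N = 8/2 = 8*(1/2) = 4)
E(t) = 4 + 5*t/2 (E(t) = 3/2 - (-5)*(1 + t)/2 = 3/2 - (-5 - 5*t)/2 = 3/2 + (5/2 + 5*t/2) = 4 + 5*t/2)
l = -2 (l = -2*(-1)*(-1) = 2*(-1) = -2)
l*E(N) = -2*(4 + (5/2)*4) = -2*(4 + 10) = -2*14 = -28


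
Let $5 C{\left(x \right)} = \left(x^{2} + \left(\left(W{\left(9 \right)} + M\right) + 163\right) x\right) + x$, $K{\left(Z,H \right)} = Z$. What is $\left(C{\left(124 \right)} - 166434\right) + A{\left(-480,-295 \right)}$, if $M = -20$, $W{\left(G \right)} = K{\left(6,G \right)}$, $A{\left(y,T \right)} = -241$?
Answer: $- \frac{799399}{5} \approx -1.5988 \cdot 10^{5}$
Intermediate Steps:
$W{\left(G \right)} = 6$
$C{\left(x \right)} = 30 x + \frac{x^{2}}{5}$ ($C{\left(x \right)} = \frac{\left(x^{2} + \left(\left(6 - 20\right) + 163\right) x\right) + x}{5} = \frac{\left(x^{2} + \left(-14 + 163\right) x\right) + x}{5} = \frac{\left(x^{2} + 149 x\right) + x}{5} = \frac{x^{2} + 150 x}{5} = 30 x + \frac{x^{2}}{5}$)
$\left(C{\left(124 \right)} - 166434\right) + A{\left(-480,-295 \right)} = \left(\frac{1}{5} \cdot 124 \left(150 + 124\right) - 166434\right) - 241 = \left(\frac{1}{5} \cdot 124 \cdot 274 - 166434\right) - 241 = \left(\frac{33976}{5} - 166434\right) - 241 = - \frac{798194}{5} - 241 = - \frac{799399}{5}$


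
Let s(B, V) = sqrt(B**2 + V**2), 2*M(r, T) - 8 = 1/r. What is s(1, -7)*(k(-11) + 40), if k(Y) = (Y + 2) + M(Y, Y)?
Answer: 3845*sqrt(2)/22 ≈ 247.17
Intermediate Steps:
M(r, T) = 4 + 1/(2*r)
k(Y) = 6 + Y + 1/(2*Y) (k(Y) = (Y + 2) + (4 + 1/(2*Y)) = (2 + Y) + (4 + 1/(2*Y)) = 6 + Y + 1/(2*Y))
s(1, -7)*(k(-11) + 40) = sqrt(1**2 + (-7)**2)*((6 - 11 + (1/2)/(-11)) + 40) = sqrt(1 + 49)*((6 - 11 + (1/2)*(-1/11)) + 40) = sqrt(50)*((6 - 11 - 1/22) + 40) = (5*sqrt(2))*(-111/22 + 40) = (5*sqrt(2))*(769/22) = 3845*sqrt(2)/22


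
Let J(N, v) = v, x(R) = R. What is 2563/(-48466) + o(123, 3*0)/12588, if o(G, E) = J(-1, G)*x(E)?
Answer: -233/4406 ≈ -0.052882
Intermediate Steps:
o(G, E) = E*G (o(G, E) = G*E = E*G)
2563/(-48466) + o(123, 3*0)/12588 = 2563/(-48466) + ((3*0)*123)/12588 = 2563*(-1/48466) + (0*123)*(1/12588) = -233/4406 + 0*(1/12588) = -233/4406 + 0 = -233/4406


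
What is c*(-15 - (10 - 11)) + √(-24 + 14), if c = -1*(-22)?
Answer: -308 + I*√10 ≈ -308.0 + 3.1623*I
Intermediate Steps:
c = 22
c*(-15 - (10 - 11)) + √(-24 + 14) = 22*(-15 - (10 - 11)) + √(-24 + 14) = 22*(-15 - 1*(-1)) + √(-10) = 22*(-15 + 1) + I*√10 = 22*(-14) + I*√10 = -308 + I*√10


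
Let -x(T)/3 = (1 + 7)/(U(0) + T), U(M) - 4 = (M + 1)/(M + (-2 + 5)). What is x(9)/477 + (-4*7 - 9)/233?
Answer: -10038/61745 ≈ -0.16257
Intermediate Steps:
U(M) = 4 + (1 + M)/(3 + M) (U(M) = 4 + (M + 1)/(M + (-2 + 5)) = 4 + (1 + M)/(M + 3) = 4 + (1 + M)/(3 + M))
x(T) = -24/(13/3 + T) (x(T) = -3*(1 + 7)/((13 + 5*0)/(3 + 0) + T) = -24/((13 + 0)/3 + T) = -24/((1/3)*13 + T) = -24/(13/3 + T))
x(9)/477 + (-4*7 - 9)/233 = -72/(13 + 3*9)/477 + (-4*7 - 9)/233 = -72/(13 + 27)*(1/477) + (-28 - 9)*(1/233) = -72/40*(1/477) - 37*1/233 = -72*1/40*(1/477) - 37/233 = -9/5*1/477 - 37/233 = -1/265 - 37/233 = -10038/61745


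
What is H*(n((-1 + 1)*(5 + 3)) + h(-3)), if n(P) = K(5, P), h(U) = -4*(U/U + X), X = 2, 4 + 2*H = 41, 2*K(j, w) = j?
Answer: -703/4 ≈ -175.75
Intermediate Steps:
K(j, w) = j/2
H = 37/2 (H = -2 + (1/2)*41 = -2 + 41/2 = 37/2 ≈ 18.500)
h(U) = -12 (h(U) = -4*(U/U + 2) = -4*(1 + 2) = -4*3 = -12)
n(P) = 5/2 (n(P) = (1/2)*5 = 5/2)
H*(n((-1 + 1)*(5 + 3)) + h(-3)) = 37*(5/2 - 12)/2 = (37/2)*(-19/2) = -703/4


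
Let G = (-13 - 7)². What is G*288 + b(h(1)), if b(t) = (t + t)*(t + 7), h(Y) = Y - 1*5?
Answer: 115176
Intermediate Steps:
h(Y) = -5 + Y (h(Y) = Y - 5 = -5 + Y)
b(t) = 2*t*(7 + t) (b(t) = (2*t)*(7 + t) = 2*t*(7 + t))
G = 400 (G = (-20)² = 400)
G*288 + b(h(1)) = 400*288 + 2*(-5 + 1)*(7 + (-5 + 1)) = 115200 + 2*(-4)*(7 - 4) = 115200 + 2*(-4)*3 = 115200 - 24 = 115176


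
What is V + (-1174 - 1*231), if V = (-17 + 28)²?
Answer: -1284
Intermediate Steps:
V = 121 (V = 11² = 121)
V + (-1174 - 1*231) = 121 + (-1174 - 1*231) = 121 + (-1174 - 231) = 121 - 1405 = -1284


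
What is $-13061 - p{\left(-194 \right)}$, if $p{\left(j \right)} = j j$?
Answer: $-50697$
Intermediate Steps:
$p{\left(j \right)} = j^{2}$
$-13061 - p{\left(-194 \right)} = -13061 - \left(-194\right)^{2} = -13061 - 37636 = -50697$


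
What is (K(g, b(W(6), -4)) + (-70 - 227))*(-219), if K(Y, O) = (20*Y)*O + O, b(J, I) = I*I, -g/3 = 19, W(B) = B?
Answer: 4056099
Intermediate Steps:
g = -57 (g = -3*19 = -57)
b(J, I) = I**2
K(Y, O) = O + 20*O*Y (K(Y, O) = 20*O*Y + O = O + 20*O*Y)
(K(g, b(W(6), -4)) + (-70 - 227))*(-219) = ((-4)**2*(1 + 20*(-57)) + (-70 - 227))*(-219) = (16*(1 - 1140) - 297)*(-219) = (16*(-1139) - 297)*(-219) = (-18224 - 297)*(-219) = -18521*(-219) = 4056099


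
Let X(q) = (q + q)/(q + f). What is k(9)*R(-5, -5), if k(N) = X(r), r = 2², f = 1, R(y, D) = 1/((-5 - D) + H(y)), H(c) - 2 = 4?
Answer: 4/15 ≈ 0.26667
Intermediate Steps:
H(c) = 6 (H(c) = 2 + 4 = 6)
R(y, D) = 1/(1 - D) (R(y, D) = 1/((-5 - D) + 6) = 1/(1 - D))
r = 4
X(q) = 2*q/(1 + q) (X(q) = (q + q)/(q + 1) = (2*q)/(1 + q) = 2*q/(1 + q))
k(N) = 8/5 (k(N) = 2*4/(1 + 4) = 2*4/5 = 2*4*(⅕) = 8/5)
k(9)*R(-5, -5) = 8*(-1/(-1 - 5))/5 = 8*(-1/(-6))/5 = 8*(-1*(-⅙))/5 = (8/5)*(⅙) = 4/15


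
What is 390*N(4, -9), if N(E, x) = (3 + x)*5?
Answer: -11700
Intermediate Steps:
N(E, x) = 15 + 5*x
390*N(4, -9) = 390*(15 + 5*(-9)) = 390*(15 - 45) = 390*(-30) = -11700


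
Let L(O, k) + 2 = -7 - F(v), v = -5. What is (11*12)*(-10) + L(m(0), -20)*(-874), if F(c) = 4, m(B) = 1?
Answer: 10042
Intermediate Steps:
L(O, k) = -13 (L(O, k) = -2 + (-7 - 1*4) = -2 + (-7 - 4) = -2 - 11 = -13)
(11*12)*(-10) + L(m(0), -20)*(-874) = (11*12)*(-10) - 13*(-874) = 132*(-10) + 11362 = -1320 + 11362 = 10042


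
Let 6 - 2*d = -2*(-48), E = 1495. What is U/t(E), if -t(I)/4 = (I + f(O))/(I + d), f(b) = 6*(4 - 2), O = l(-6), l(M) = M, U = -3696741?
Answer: 2680137225/3014 ≈ 8.8923e+5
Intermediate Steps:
d = -45 (d = 3 - (-1)*(-48) = 3 - ½*96 = 3 - 48 = -45)
O = -6
f(b) = 12 (f(b) = 6*2 = 12)
t(I) = -4*(12 + I)/(-45 + I) (t(I) = -4*(I + 12)/(I - 45) = -4*(12 + I)/(-45 + I))
U/t(E) = -3696741*(-45 + 1495)/(4*(-12 - 1*1495)) = -3696741*725/(2*(-12 - 1495)) = -3696741/(4*(1/1450)*(-1507)) = -3696741/(-3014/725) = -3696741*(-725/3014) = 2680137225/3014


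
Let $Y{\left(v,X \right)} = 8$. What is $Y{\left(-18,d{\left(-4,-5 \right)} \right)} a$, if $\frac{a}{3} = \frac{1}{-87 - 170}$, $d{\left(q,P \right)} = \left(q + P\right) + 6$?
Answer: $- \frac{24}{257} \approx -0.093385$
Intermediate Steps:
$d{\left(q,P \right)} = 6 + P + q$ ($d{\left(q,P \right)} = \left(P + q\right) + 6 = 6 + P + q$)
$a = - \frac{3}{257}$ ($a = \frac{3}{-87 - 170} = \frac{3}{-257} = 3 \left(- \frac{1}{257}\right) = - \frac{3}{257} \approx -0.011673$)
$Y{\left(-18,d{\left(-4,-5 \right)} \right)} a = 8 \left(- \frac{3}{257}\right) = - \frac{24}{257}$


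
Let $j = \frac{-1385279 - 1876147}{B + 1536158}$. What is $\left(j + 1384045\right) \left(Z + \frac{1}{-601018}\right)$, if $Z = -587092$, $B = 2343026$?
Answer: $- \frac{86111526373564973222549}{105975427696} \approx -8.1256 \cdot 10^{11}$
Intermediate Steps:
$j = - \frac{1630713}{1939592}$ ($j = \frac{-1385279 - 1876147}{2343026 + 1536158} = - \frac{3261426}{3879184} = \left(-3261426\right) \frac{1}{3879184} = - \frac{1630713}{1939592} \approx -0.84075$)
$\left(j + 1384045\right) \left(Z + \frac{1}{-601018}\right) = \left(- \frac{1630713}{1939592} + 1384045\right) \left(-587092 + \frac{1}{-601018}\right) = \frac{2684480978927 \left(-587092 - \frac{1}{601018}\right)}{1939592} = \frac{2684480978927}{1939592} \left(- \frac{352852859657}{601018}\right) = - \frac{86111526373564973222549}{105975427696}$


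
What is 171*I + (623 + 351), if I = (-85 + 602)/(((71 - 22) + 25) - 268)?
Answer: 100549/194 ≈ 518.29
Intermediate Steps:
I = -517/194 (I = 517/((49 + 25) - 268) = 517/(74 - 268) = 517/(-194) = 517*(-1/194) = -517/194 ≈ -2.6649)
171*I + (623 + 351) = 171*(-517/194) + (623 + 351) = -88407/194 + 974 = 100549/194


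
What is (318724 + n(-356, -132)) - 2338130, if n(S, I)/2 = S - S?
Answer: -2019406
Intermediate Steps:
n(S, I) = 0 (n(S, I) = 2*(S - S) = 2*0 = 0)
(318724 + n(-356, -132)) - 2338130 = (318724 + 0) - 2338130 = 318724 - 2338130 = -2019406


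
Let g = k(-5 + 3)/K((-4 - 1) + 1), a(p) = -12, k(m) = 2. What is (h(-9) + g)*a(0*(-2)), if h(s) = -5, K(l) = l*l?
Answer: 117/2 ≈ 58.500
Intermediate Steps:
K(l) = l²
g = ⅛ (g = 2/(((-4 - 1) + 1)²) = 2/((-5 + 1)²) = 2/((-4)²) = 2/16 = 2*(1/16) = ⅛ ≈ 0.12500)
(h(-9) + g)*a(0*(-2)) = (-5 + ⅛)*(-12) = -39/8*(-12) = 117/2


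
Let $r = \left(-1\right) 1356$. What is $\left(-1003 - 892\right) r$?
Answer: $2569620$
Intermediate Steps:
$r = -1356$
$\left(-1003 - 892\right) r = \left(-1003 - 892\right) \left(-1356\right) = \left(-1895\right) \left(-1356\right) = 2569620$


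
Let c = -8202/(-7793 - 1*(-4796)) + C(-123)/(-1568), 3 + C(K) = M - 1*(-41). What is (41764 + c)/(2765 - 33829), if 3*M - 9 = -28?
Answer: -65424721325/48659643648 ≈ -1.3445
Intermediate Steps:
M = -19/3 (M = 3 + (1/3)*(-28) = 3 - 28/3 = -19/3 ≈ -6.3333)
C(K) = 95/3 (C(K) = -3 + (-19/3 - 1*(-41)) = -3 + (-19/3 + 41) = -3 + 104/3 = 95/3)
c = 4255277/1566432 (c = -8202/(-7793 - 1*(-4796)) + (95/3)/(-1568) = -8202/(-7793 + 4796) + (95/3)*(-1/1568) = -8202/(-2997) - 95/4704 = -8202*(-1/2997) - 95/4704 = 2734/999 - 95/4704 = 4255277/1566432 ≈ 2.7165)
(41764 + c)/(2765 - 33829) = (41764 + 4255277/1566432)/(2765 - 33829) = (65424721325/1566432)/(-31064) = (65424721325/1566432)*(-1/31064) = -65424721325/48659643648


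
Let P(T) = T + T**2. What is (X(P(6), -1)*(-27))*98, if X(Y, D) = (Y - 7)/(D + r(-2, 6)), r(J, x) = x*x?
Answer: -2646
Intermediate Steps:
r(J, x) = x**2
X(Y, D) = (-7 + Y)/(36 + D) (X(Y, D) = (Y - 7)/(D + 6**2) = (-7 + Y)/(D + 36) = (-7 + Y)/(36 + D))
(X(P(6), -1)*(-27))*98 = (((-7 + 6*(1 + 6))/(36 - 1))*(-27))*98 = (((-7 + 6*7)/35)*(-27))*98 = (((-7 + 42)/35)*(-27))*98 = (((1/35)*35)*(-27))*98 = (1*(-27))*98 = -27*98 = -2646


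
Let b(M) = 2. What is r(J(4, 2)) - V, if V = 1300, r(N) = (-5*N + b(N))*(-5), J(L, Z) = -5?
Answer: -1435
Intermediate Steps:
r(N) = -10 + 25*N (r(N) = (-5*N + 2)*(-5) = (2 - 5*N)*(-5) = -10 + 25*N)
r(J(4, 2)) - V = (-10 + 25*(-5)) - 1*1300 = (-10 - 125) - 1300 = -135 - 1300 = -1435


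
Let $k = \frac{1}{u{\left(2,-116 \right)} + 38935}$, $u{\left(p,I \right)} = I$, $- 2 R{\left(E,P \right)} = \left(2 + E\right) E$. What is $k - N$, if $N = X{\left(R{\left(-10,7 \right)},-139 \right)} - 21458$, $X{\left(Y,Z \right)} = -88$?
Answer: $\frac{836394175}{38819} \approx 21546.0$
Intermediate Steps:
$R{\left(E,P \right)} = - \frac{E \left(2 + E\right)}{2}$ ($R{\left(E,P \right)} = - \frac{\left(2 + E\right) E}{2} = - \frac{E \left(2 + E\right)}{2}$)
$k = \frac{1}{38819}$ ($k = \frac{1}{-116 + 38935} = \frac{1}{38819} \approx 2.5761 \cdot 10^{-5}$)
$N = -21546$ ($N = -88 - 21458 = -21546$)
$k - N = \frac{1}{38819} - -21546 = \frac{1}{38819} + 21546 = \frac{836394175}{38819}$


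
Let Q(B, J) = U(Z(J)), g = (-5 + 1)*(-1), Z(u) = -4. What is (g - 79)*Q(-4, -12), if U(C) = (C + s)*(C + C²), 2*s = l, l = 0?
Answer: 3600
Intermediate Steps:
s = 0 (s = (½)*0 = 0)
g = 4 (g = -4*(-1) = 4)
U(C) = C*(C + C²) (U(C) = (C + 0)*(C + C²) = C*(C + C²))
Q(B, J) = -48 (Q(B, J) = (-4)²*(1 - 4) = 16*(-3) = -48)
(g - 79)*Q(-4, -12) = (4 - 79)*(-48) = -75*(-48) = 3600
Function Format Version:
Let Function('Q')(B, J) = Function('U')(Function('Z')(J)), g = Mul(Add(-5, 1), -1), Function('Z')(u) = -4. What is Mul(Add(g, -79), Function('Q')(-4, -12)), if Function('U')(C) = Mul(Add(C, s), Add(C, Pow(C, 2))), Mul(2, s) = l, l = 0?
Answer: 3600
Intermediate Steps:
s = 0 (s = Mul(Rational(1, 2), 0) = 0)
g = 4 (g = Mul(-4, -1) = 4)
Function('U')(C) = Mul(C, Add(C, Pow(C, 2))) (Function('U')(C) = Mul(Add(C, 0), Add(C, Pow(C, 2))) = Mul(C, Add(C, Pow(C, 2))))
Function('Q')(B, J) = -48 (Function('Q')(B, J) = Mul(Pow(-4, 2), Add(1, -4)) = Mul(16, -3) = -48)
Mul(Add(g, -79), Function('Q')(-4, -12)) = Mul(Add(4, -79), -48) = Mul(-75, -48) = 3600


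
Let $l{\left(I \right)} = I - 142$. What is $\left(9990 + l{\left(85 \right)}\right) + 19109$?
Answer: $29042$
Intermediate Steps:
$l{\left(I \right)} = -142 + I$
$\left(9990 + l{\left(85 \right)}\right) + 19109 = \left(9990 + \left(-142 + 85\right)\right) + 19109 = \left(9990 - 57\right) + 19109 = 9933 + 19109 = 29042$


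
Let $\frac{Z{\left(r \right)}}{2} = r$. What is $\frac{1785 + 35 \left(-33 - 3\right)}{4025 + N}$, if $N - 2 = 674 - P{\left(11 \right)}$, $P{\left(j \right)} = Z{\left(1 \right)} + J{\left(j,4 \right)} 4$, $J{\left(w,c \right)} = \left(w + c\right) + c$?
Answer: $\frac{175}{1541} \approx 0.11356$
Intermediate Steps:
$Z{\left(r \right)} = 2 r$
$J{\left(w,c \right)} = w + 2 c$ ($J{\left(w,c \right)} = \left(c + w\right) + c = w + 2 c$)
$P{\left(j \right)} = 34 + 4 j$ ($P{\left(j \right)} = 2 \cdot 1 + \left(j + 2 \cdot 4\right) 4 = 2 + \left(j + 8\right) 4 = 2 + \left(8 + j\right) 4 = 2 + \left(32 + 4 j\right) = 34 + 4 j$)
$N = 598$ ($N = 2 + \left(674 - \left(34 + 4 \cdot 11\right)\right) = 2 + \left(674 - \left(34 + 44\right)\right) = 2 + \left(674 - 78\right) = 2 + 596 = 598$)
$\frac{1785 + 35 \left(-33 - 3\right)}{4025 + N} = \frac{1785 + 35 \left(-33 - 3\right)}{4025 + 598} = \frac{1785 + 35 \left(-36\right)}{4623} = \left(1785 - 1260\right) \frac{1}{4623} = 525 \cdot \frac{1}{4623} = \frac{175}{1541}$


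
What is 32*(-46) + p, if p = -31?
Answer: -1503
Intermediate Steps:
32*(-46) + p = 32*(-46) - 31 = -1472 - 31 = -1503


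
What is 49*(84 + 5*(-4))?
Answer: 3136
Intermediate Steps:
49*(84 + 5*(-4)) = 49*(84 - 20) = 49*64 = 3136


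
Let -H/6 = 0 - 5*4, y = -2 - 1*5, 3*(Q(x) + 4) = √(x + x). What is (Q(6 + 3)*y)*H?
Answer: 3360 - 840*√2 ≈ 2172.1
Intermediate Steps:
Q(x) = -4 + √2*√x/3 (Q(x) = -4 + √(x + x)/3 = -4 + √(2*x)/3 = -4 + (√2*√x)/3 = -4 + √2*√x/3)
y = -7 (y = -2 - 5 = -7)
H = 120 (H = -6*(0 - 5*4) = -6*(0 - 20) = -6*(-20) = 120)
(Q(6 + 3)*y)*H = ((-4 + √2*√(6 + 3)/3)*(-7))*120 = ((-4 + √2*√9/3)*(-7))*120 = ((-4 + (⅓)*√2*3)*(-7))*120 = ((-4 + √2)*(-7))*120 = (28 - 7*√2)*120 = 3360 - 840*√2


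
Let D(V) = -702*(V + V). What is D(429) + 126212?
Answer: -476104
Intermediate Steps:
D(V) = -1404*V
D(429) + 126212 = -1404*429 + 126212 = -602316 + 126212 = -476104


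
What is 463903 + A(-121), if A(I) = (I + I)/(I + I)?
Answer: 463904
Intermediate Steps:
A(I) = 1 (A(I) = (2*I)/((2*I)) = (2*I)*(1/(2*I)) = 1)
463903 + A(-121) = 463903 + 1 = 463904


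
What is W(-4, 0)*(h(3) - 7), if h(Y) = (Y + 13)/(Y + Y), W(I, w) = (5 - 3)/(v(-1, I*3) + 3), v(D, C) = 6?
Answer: -26/27 ≈ -0.96296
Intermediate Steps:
W(I, w) = 2/9 (W(I, w) = (5 - 3)/(6 + 3) = 2/9)
h(Y) = (13 + Y)/(2*Y) (h(Y) = (13 + Y)/((2*Y)) = (13 + Y)*(1/(2*Y)) = (13 + Y)/(2*Y))
W(-4, 0)*(h(3) - 7) = 2*((½)*(13 + 3)/3 - 7)/9 = 2*((½)*(⅓)*16 - 7)/9 = 2*(8/3 - 7)/9 = (2/9)*(-13/3) = -26/27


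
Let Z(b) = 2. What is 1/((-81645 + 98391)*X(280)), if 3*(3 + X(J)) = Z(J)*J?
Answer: 1/3075682 ≈ 3.2513e-7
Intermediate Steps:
X(J) = -3 + 2*J/3 (X(J) = -3 + (2*J)/3 = -3 + 2*J/3)
1/((-81645 + 98391)*X(280)) = 1/((-81645 + 98391)*(-3 + (⅔)*280)) = 1/(16746*(-3 + 560/3)) = 1/(16746*(551/3)) = (1/16746)*(3/551) = 1/3075682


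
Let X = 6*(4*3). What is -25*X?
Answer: -1800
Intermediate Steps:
X = 72 (X = 6*12 = 72)
-25*X = -25*72 = -1800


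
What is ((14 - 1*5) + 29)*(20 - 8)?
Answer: 456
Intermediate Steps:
((14 - 1*5) + 29)*(20 - 8) = ((14 - 5) + 29)*12 = (9 + 29)*12 = 38*12 = 456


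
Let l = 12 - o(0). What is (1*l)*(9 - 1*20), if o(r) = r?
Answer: -132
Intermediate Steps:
l = 12 (l = 12 - 1*0 = 12 + 0 = 12)
(1*l)*(9 - 1*20) = (1*12)*(9 - 1*20) = 12*(9 - 20) = 12*(-11) = -132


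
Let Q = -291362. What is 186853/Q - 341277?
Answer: -99435336127/291362 ≈ -3.4128e+5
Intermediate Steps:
186853/Q - 341277 = 186853/(-291362) - 341277 = 186853*(-1/291362) - 341277 = -186853/291362 - 341277 = -99435336127/291362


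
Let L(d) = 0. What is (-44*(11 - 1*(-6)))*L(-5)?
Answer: 0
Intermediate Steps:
(-44*(11 - 1*(-6)))*L(-5) = -44*(11 - 1*(-6))*0 = -44*(11 + 6)*0 = -44*17*0 = -748*0 = 0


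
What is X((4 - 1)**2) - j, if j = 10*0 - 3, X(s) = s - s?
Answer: 3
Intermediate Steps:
X(s) = 0
j = -3 (j = 0 - 3 = -3)
X((4 - 1)**2) - j = 0 - 1*(-3) = 0 + 3 = 3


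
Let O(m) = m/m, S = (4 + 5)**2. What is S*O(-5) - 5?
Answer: 76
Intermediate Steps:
S = 81 (S = 9**2 = 81)
O(m) = 1
S*O(-5) - 5 = 81*1 - 5 = 81 - 5 = 76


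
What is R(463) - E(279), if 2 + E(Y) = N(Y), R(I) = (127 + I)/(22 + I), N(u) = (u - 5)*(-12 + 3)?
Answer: 239514/97 ≈ 2469.2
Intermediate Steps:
N(u) = 45 - 9*u (N(u) = (-5 + u)*(-9) = 45 - 9*u)
R(I) = (127 + I)/(22 + I)
E(Y) = 43 - 9*Y (E(Y) = -2 + (45 - 9*Y) = 43 - 9*Y)
R(463) - E(279) = (127 + 463)/(22 + 463) - (43 - 9*279) = 590/485 - (43 - 2511) = (1/485)*590 - 1*(-2468) = 118/97 + 2468 = 239514/97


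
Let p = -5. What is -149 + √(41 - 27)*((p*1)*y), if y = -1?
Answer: -149 + 5*√14 ≈ -130.29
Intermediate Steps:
-149 + √(41 - 27)*((p*1)*y) = -149 + √(41 - 27)*(-5*1*(-1)) = -149 + √14*(-5*(-1)) = -149 + √14*5 = -149 + 5*√14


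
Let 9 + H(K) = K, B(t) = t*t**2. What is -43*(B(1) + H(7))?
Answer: 43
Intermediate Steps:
B(t) = t**3
H(K) = -9 + K
-43*(B(1) + H(7)) = -43*(1**3 + (-9 + 7)) = -43*(1 - 2) = -43*(-1) = 43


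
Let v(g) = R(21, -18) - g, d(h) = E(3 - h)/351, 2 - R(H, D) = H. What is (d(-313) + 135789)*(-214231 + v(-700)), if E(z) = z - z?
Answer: -28997740950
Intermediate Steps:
R(H, D) = 2 - H
E(z) = 0
d(h) = 0 (d(h) = 0/351 = 0*(1/351) = 0)
v(g) = -19 - g (v(g) = (2 - 1*21) - g = (2 - 21) - g = -19 - g)
(d(-313) + 135789)*(-214231 + v(-700)) = (0 + 135789)*(-214231 + (-19 - 1*(-700))) = 135789*(-214231 + (-19 + 700)) = 135789*(-214231 + 681) = 135789*(-213550) = -28997740950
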